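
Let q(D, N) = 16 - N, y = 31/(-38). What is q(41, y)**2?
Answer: 408321/1444 ≈ 282.77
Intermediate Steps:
y = -31/38 (y = 31*(-1/38) = -31/38 ≈ -0.81579)
q(41, y)**2 = (16 - 1*(-31/38))**2 = (16 + 31/38)**2 = (639/38)**2 = 408321/1444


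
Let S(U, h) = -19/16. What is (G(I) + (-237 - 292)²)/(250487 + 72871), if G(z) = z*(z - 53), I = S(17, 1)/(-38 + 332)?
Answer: 6192218926345/7155141654528 ≈ 0.86542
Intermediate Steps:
S(U, h) = -19/16 (S(U, h) = -19*1/16 = -19/16)
I = -19/4704 (I = -19/(16*(-38 + 332)) = -19/16/294 = -19/16*1/294 = -19/4704 ≈ -0.0040391)
G(z) = z*(-53 + z)
(G(I) + (-237 - 292)²)/(250487 + 72871) = (-19*(-53 - 19/4704)/4704 + (-237 - 292)²)/(250487 + 72871) = (-19/4704*(-249331/4704) + (-529)²)/323358 = (4737289/22127616 + 279841)*(1/323358) = (6192218926345/22127616)*(1/323358) = 6192218926345/7155141654528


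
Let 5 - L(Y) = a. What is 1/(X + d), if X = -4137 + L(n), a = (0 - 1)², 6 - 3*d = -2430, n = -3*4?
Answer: -1/3321 ≈ -0.00030111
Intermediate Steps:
n = -12
d = 812 (d = 2 - ⅓*(-2430) = 2 + 810 = 812)
a = 1 (a = (-1)² = 1)
L(Y) = 4 (L(Y) = 5 - 1*1 = 5 - 1 = 4)
X = -4133 (X = -4137 + 4 = -4133)
1/(X + d) = 1/(-4133 + 812) = 1/(-3321) = -1/3321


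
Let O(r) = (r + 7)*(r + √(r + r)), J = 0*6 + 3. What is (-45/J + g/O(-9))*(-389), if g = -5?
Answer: 130315/22 + 1945*I*√2/66 ≈ 5923.4 + 41.676*I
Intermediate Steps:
J = 3 (J = 0 + 3 = 3)
O(r) = (7 + r)*(r + √2*√r) (O(r) = (7 + r)*(r + √(2*r)) = (7 + r)*(r + √2*√r))
(-45/J + g/O(-9))*(-389) = (-45/3 - 5/((-9)² + 7*(-9) + √2*(-9)^(3/2) + 7*√2*√(-9)))*(-389) = (-45*⅓ - 5/(81 - 63 + √2*(-27*I) + 7*√2*(3*I)))*(-389) = (-15 - 5/(81 - 63 - 27*I*√2 + 21*I*√2))*(-389) = (-15 - 5/(18 - 6*I*√2))*(-389) = 5835 + 1945/(18 - 6*I*√2)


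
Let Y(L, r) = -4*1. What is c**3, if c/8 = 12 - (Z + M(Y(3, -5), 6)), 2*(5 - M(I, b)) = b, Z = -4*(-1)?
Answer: 110592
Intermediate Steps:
Z = 4
Y(L, r) = -4
M(I, b) = 5 - b/2
c = 48 (c = 8*(12 - (4 + (5 - 1/2*6))) = 8*(12 - (4 + (5 - 3))) = 8*(12 - (4 + 2)) = 8*(12 - 1*6) = 8*(12 - 6) = 8*6 = 48)
c**3 = 48**3 = 110592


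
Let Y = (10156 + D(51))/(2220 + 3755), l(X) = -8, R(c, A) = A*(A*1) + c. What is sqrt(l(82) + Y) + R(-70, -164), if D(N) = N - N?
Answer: 26826 + 2*I*sqrt(2249229)/1195 ≈ 26826.0 + 2.51*I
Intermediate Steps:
D(N) = 0
R(c, A) = c + A**2 (R(c, A) = A*A + c = A**2 + c = c + A**2)
Y = 10156/5975 (Y = (10156 + 0)/(2220 + 3755) = 10156/5975 ≈ 1.6997)
sqrt(l(82) + Y) + R(-70, -164) = sqrt(-8 + 10156/5975) + (-70 + (-164)**2) = sqrt(-37644/5975) + (-70 + 26896) = 2*I*sqrt(2249229)/1195 + 26826 = 26826 + 2*I*sqrt(2249229)/1195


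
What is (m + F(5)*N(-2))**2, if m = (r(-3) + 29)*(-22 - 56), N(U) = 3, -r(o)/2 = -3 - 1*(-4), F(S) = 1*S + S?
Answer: 4309776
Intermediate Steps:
F(S) = 2*S (F(S) = S + S = 2*S)
r(o) = -2 (r(o) = -2*(-3 - 1*(-4)) = -2*(-3 + 4) = -2*1 = -2)
m = -2106 (m = (-2 + 29)*(-22 - 56) = 27*(-78) = -2106)
(m + F(5)*N(-2))**2 = (-2106 + (2*5)*3)**2 = (-2106 + 10*3)**2 = (-2106 + 30)**2 = (-2076)**2 = 4309776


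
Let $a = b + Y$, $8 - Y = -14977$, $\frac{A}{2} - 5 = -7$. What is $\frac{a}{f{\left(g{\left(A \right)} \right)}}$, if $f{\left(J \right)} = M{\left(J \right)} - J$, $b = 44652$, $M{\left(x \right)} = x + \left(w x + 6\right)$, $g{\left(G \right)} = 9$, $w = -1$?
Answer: $-19879$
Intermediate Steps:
$A = -4$ ($A = 10 + 2 \left(-7\right) = 10 - 14 = -4$)
$Y = 14985$ ($Y = 8 - -14977 = 8 + 14977 = 14985$)
$M{\left(x \right)} = 6$ ($M{\left(x \right)} = x - \left(-6 + x\right) = 6$)
$f{\left(J \right)} = 6 - J$
$a = 59637$ ($a = 44652 + 14985 = 59637$)
$\frac{a}{f{\left(g{\left(A \right)} \right)}} = \frac{59637}{6 - 9} = \frac{59637}{-3} = 59637 \left(- \frac{1}{3}\right) = -19879$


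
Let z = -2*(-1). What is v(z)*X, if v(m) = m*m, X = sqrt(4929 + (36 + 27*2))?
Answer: 4*sqrt(5019) ≈ 283.38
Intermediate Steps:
z = 2
X = sqrt(5019) (X = sqrt(4929 + (36 + 54)) = sqrt(4929 + 90) = sqrt(5019) ≈ 70.845)
v(m) = m**2
v(z)*X = 2**2*sqrt(5019) = 4*sqrt(5019)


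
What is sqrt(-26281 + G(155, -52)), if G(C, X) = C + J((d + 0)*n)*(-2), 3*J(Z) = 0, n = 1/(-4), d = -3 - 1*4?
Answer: I*sqrt(26126) ≈ 161.64*I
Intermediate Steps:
d = -7 (d = -3 - 4 = -7)
n = -1/4 (n = 1*(-1/4) = -1/4 ≈ -0.25000)
J(Z) = 0 (J(Z) = (1/3)*0 = 0)
G(C, X) = C (G(C, X) = C + 0*(-2) = C + 0 = C)
sqrt(-26281 + G(155, -52)) = sqrt(-26281 + 155) = sqrt(-26126) = I*sqrt(26126)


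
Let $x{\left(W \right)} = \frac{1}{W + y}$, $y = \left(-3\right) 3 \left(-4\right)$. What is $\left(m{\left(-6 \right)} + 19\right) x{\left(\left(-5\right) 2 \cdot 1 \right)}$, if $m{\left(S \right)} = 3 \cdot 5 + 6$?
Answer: $\frac{20}{13} \approx 1.5385$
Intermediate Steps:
$m{\left(S \right)} = 21$ ($m{\left(S \right)} = 15 + 6 = 21$)
$y = 36$ ($y = \left(-9\right) \left(-4\right) = 36$)
$x{\left(W \right)} = \frac{1}{36 + W}$ ($x{\left(W \right)} = \frac{1}{W + 36} = \frac{1}{36 + W}$)
$\left(m{\left(-6 \right)} + 19\right) x{\left(\left(-5\right) 2 \cdot 1 \right)} = \frac{21 + 19}{36 + \left(-5\right) 2 \cdot 1} = \frac{40}{36 - 10} = \frac{40}{26} = 40 \cdot \frac{1}{26} = \frac{20}{13}$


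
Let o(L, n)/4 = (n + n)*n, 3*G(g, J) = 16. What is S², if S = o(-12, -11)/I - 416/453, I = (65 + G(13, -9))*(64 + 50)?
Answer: 2098129074064/3298135669929 ≈ 0.63616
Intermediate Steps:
G(g, J) = 16/3 (G(g, J) = (⅓)*16 = 16/3)
o(L, n) = 8*n² (o(L, n) = 4*((n + n)*n) = 4*((2*n)*n) = 4*(2*n²) = 8*n²)
I = 8018 (I = (65 + 16/3)*(64 + 50) = (211/3)*114 = 8018)
S = -1448492/1816077 (S = (8*(-11)²)/8018 - 416/453 = (8*121)*(1/8018) - 416*1/453 = 968*(1/8018) - 416/453 = 484/4009 - 416/453 = -1448492/1816077 ≈ -0.79759)
S² = (-1448492/1816077)² = 2098129074064/3298135669929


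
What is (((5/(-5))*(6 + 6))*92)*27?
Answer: -29808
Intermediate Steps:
(((5/(-5))*(6 + 6))*92)*27 = (((5*(-1/5))*12)*92)*27 = (-1*12*92)*27 = -12*92*27 = -1104*27 = -29808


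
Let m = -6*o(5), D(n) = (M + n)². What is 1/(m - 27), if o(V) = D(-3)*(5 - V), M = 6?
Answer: -1/27 ≈ -0.037037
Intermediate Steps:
D(n) = (6 + n)²
o(V) = 45 - 9*V (o(V) = (6 - 3)²*(5 - V) = 3²*(5 - V) = 9*(5 - V) = 45 - 9*V)
m = 0 (m = -6*(45 - 9*5) = -6*(45 - 45) = -6*0 = 0)
1/(m - 27) = 1/(0 - 27) = 1/(-27) = -1/27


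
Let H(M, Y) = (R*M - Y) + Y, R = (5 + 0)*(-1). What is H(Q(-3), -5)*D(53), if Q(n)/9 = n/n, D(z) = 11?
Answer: -495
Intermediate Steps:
Q(n) = 9 (Q(n) = 9*(n/n) = 9*1 = 9)
R = -5 (R = 5*(-1) = -5)
H(M, Y) = -5*M (H(M, Y) = (-5*M - Y) + Y = (-Y - 5*M) + Y = -5*M)
H(Q(-3), -5)*D(53) = -5*9*11 = -45*11 = -495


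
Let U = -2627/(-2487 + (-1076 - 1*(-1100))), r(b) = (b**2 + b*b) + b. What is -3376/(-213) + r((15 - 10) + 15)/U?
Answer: 6183892/7881 ≈ 784.66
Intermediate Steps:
r(b) = b + 2*b**2 (r(b) = (b**2 + b**2) + b = 2*b**2 + b = b + 2*b**2)
U = 2627/2463 (U = -2627/(-2487 + (-1076 + 1100)) = -2627/(-2487 + 24) = -2627/(-2463) = -2627*(-1/2463) = 2627/2463 ≈ 1.0666)
-3376/(-213) + r((15 - 10) + 15)/U = -3376/(-213) + (((15 - 10) + 15)*(1 + 2*((15 - 10) + 15)))/(2627/2463) = -3376*(-1/213) + ((5 + 15)*(1 + 2*(5 + 15)))*(2463/2627) = 3376/213 + (20*(1 + 2*20))*(2463/2627) = 3376/213 + (20*(1 + 40))*(2463/2627) = 3376/213 + (20*41)*(2463/2627) = 3376/213 + 820*(2463/2627) = 3376/213 + 2019660/2627 = 6183892/7881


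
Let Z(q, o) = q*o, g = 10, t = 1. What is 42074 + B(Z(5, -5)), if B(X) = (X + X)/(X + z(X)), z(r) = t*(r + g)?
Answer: 168301/4 ≈ 42075.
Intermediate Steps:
Z(q, o) = o*q
z(r) = 10 + r (z(r) = 1*(r + 10) = 1*(10 + r) = 10 + r)
B(X) = 2*X/(10 + 2*X) (B(X) = (X + X)/(X + (10 + X)) = (2*X)/(10 + 2*X) = 2*X/(10 + 2*X))
42074 + B(Z(5, -5)) = 42074 + (-5*5)/(5 - 5*5) = 42074 - 25/(5 - 25) = 42074 - 25/(-20) = 42074 - 25*(-1/20) = 42074 + 5/4 = 168301/4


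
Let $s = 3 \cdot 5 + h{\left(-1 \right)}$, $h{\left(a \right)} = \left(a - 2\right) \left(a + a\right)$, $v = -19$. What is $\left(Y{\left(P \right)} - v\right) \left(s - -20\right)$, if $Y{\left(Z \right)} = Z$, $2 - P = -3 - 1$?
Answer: $1025$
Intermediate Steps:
$h{\left(a \right)} = 2 a \left(-2 + a\right)$ ($h{\left(a \right)} = \left(-2 + a\right) 2 a = 2 a \left(-2 + a\right)$)
$P = 6$ ($P = 2 - \left(-3 - 1\right) = 2 - -4 = 2 + 4 = 6$)
$s = 21$ ($s = 3 \cdot 5 + 2 \left(-1\right) \left(-2 - 1\right) = 15 + 2 \left(-1\right) \left(-3\right) = 15 + 6 = 21$)
$\left(Y{\left(P \right)} - v\right) \left(s - -20\right) = \left(6 - -19\right) \left(21 - -20\right) = \left(6 + 19\right) \left(21 + 20\right) = 25 \cdot 41 = 1025$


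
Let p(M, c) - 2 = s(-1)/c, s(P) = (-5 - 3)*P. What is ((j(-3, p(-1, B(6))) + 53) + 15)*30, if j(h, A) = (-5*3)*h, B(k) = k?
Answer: 3390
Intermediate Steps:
s(P) = -8*P
p(M, c) = 2 + 8/c (p(M, c) = 2 + (-8*(-1))/c = 2 + 8/c)
j(h, A) = -15*h
((j(-3, p(-1, B(6))) + 53) + 15)*30 = ((-15*(-3) + 53) + 15)*30 = ((45 + 53) + 15)*30 = (98 + 15)*30 = 113*30 = 3390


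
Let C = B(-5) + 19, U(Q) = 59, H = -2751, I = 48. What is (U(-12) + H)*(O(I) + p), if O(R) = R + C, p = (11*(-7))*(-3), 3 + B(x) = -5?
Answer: -780680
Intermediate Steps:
B(x) = -8 (B(x) = -3 - 5 = -8)
p = 231 (p = -77*(-3) = 231)
C = 11 (C = -8 + 19 = 11)
O(R) = 11 + R (O(R) = R + 11 = 11 + R)
(U(-12) + H)*(O(I) + p) = (59 - 2751)*((11 + 48) + 231) = -2692*(59 + 231) = -2692*290 = -780680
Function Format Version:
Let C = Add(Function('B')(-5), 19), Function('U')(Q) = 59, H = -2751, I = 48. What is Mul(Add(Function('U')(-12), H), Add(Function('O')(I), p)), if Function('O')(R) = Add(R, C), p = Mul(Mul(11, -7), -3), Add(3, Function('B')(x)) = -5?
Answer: -780680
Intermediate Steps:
Function('B')(x) = -8 (Function('B')(x) = Add(-3, -5) = -8)
p = 231 (p = Mul(-77, -3) = 231)
C = 11 (C = Add(-8, 19) = 11)
Function('O')(R) = Add(11, R) (Function('O')(R) = Add(R, 11) = Add(11, R))
Mul(Add(Function('U')(-12), H), Add(Function('O')(I), p)) = Mul(Add(59, -2751), Add(Add(11, 48), 231)) = Mul(-2692, Add(59, 231)) = Mul(-2692, 290) = -780680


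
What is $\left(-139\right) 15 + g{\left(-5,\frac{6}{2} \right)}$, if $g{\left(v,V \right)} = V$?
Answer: $-2082$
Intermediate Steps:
$\left(-139\right) 15 + g{\left(-5,\frac{6}{2} \right)} = \left(-139\right) 15 + \frac{6}{2} = -2085 + 6 \cdot \frac{1}{2} = -2085 + 3 = -2082$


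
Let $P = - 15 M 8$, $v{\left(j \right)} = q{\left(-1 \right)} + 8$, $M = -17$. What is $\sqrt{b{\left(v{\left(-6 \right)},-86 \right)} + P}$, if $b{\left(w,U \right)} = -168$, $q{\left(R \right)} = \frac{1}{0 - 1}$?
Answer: $12 \sqrt{13} \approx 43.267$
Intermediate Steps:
$q{\left(R \right)} = -1$ ($q{\left(R \right)} = \frac{1}{-1} = -1$)
$v{\left(j \right)} = 7$ ($v{\left(j \right)} = -1 + 8 = 7$)
$P = 2040$ ($P = \left(-15\right) \left(-17\right) 8 = 255 \cdot 8 = 2040$)
$\sqrt{b{\left(v{\left(-6 \right)},-86 \right)} + P} = \sqrt{-168 + 2040} = \sqrt{1872} = 12 \sqrt{13}$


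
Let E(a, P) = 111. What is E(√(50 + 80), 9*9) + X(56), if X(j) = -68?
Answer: 43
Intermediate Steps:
E(√(50 + 80), 9*9) + X(56) = 111 - 68 = 43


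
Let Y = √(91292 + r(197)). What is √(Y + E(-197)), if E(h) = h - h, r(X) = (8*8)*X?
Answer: √10*1039^(¼) ≈ 17.954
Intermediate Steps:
r(X) = 64*X
Y = 10*√1039 (Y = √(91292 + 64*197) = √(91292 + 12608) = √103900 = 10*√1039 ≈ 322.34)
E(h) = 0
√(Y + E(-197)) = √(10*√1039 + 0) = √(10*√1039) = √10*1039^(¼)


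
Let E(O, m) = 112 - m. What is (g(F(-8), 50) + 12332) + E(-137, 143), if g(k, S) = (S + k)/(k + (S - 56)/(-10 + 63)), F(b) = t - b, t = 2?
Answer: 1612226/131 ≈ 12307.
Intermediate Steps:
F(b) = 2 - b
g(k, S) = (S + k)/(-56/53 + k + S/53) (g(k, S) = (S + k)/(k + (-56 + S)/53) = (S + k)/(k + (-56 + S)*(1/53)) = (S + k)/(k + (-56/53 + S/53)) = (S + k)/(-56/53 + k + S/53))
(g(F(-8), 50) + 12332) + E(-137, 143) = (53*(50 + (2 - 1*(-8)))/(-56 + 50 + 53*(2 - 1*(-8))) + 12332) + (112 - 1*143) = (53*(50 + (2 + 8))/(-56 + 50 + 53*(2 + 8)) + 12332) + (112 - 143) = (53*(50 + 10)/(-56 + 50 + 53*10) + 12332) - 31 = (53*60/(-56 + 50 + 530) + 12332) - 31 = (53*60/524 + 12332) - 31 = (53*(1/524)*60 + 12332) - 31 = (795/131 + 12332) - 31 = 1616287/131 - 31 = 1612226/131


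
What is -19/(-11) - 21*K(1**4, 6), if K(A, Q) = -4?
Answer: 943/11 ≈ 85.727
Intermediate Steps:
-19/(-11) - 21*K(1**4, 6) = -19/(-11) - 21*(-4) = -19*(-1/11) + 84 = 19/11 + 84 = 943/11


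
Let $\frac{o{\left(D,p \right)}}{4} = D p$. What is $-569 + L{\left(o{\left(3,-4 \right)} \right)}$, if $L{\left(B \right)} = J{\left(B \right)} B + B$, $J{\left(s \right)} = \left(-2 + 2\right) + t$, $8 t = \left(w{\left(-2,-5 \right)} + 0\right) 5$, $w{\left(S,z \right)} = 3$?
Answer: $-707$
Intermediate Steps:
$o{\left(D,p \right)} = 4 D p$
$t = \frac{15}{8}$ ($t = \frac{\left(3 + 0\right) 5}{8} = \frac{3 \cdot 5}{8} = \frac{1}{8} \cdot 15 = \frac{15}{8} \approx 1.875$)
$J{\left(s \right)} = \frac{15}{8}$ ($J{\left(s \right)} = \left(-2 + 2\right) + \frac{15}{8} = 0 + \frac{15}{8} = \frac{15}{8}$)
$L{\left(B \right)} = \frac{23 B}{8}$ ($L{\left(B \right)} = \frac{15 B}{8} + B = \frac{23 B}{8}$)
$-569 + L{\left(o{\left(3,-4 \right)} \right)} = -569 + \frac{23 \cdot 4 \cdot 3 \left(-4\right)}{8} = -569 + \frac{23}{8} \left(-48\right) = -569 - 138 = -707$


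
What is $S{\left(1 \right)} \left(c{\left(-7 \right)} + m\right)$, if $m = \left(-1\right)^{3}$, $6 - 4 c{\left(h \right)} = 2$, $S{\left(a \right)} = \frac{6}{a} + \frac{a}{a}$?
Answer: $0$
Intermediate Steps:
$S{\left(a \right)} = 1 + \frac{6}{a}$ ($S{\left(a \right)} = \frac{6}{a} + 1 = 1 + \frac{6}{a}$)
$c{\left(h \right)} = 1$ ($c{\left(h \right)} = \frac{3}{2} - \frac{1}{2} = 1$)
$m = -1$
$S{\left(1 \right)} \left(c{\left(-7 \right)} + m\right) = \frac{6 + 1}{1} \left(1 - 1\right) = 1 \cdot 7 \cdot 0 = 7 \cdot 0 = 0$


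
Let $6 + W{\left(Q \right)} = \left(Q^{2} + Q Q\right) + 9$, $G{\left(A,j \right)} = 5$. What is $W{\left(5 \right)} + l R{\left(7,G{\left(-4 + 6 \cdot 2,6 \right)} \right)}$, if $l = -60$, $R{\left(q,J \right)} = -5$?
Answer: $353$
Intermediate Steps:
$W{\left(Q \right)} = 3 + 2 Q^{2}$ ($W{\left(Q \right)} = -6 + \left(\left(Q^{2} + Q Q\right) + 9\right) = -6 + \left(\left(Q^{2} + Q^{2}\right) + 9\right) = -6 + \left(2 Q^{2} + 9\right) = -6 + \left(9 + 2 Q^{2}\right) = 3 + 2 Q^{2}$)
$W{\left(5 \right)} + l R{\left(7,G{\left(-4 + 6 \cdot 2,6 \right)} \right)} = \left(3 + 2 \cdot 5^{2}\right) - -300 = \left(3 + 2 \cdot 25\right) + 300 = \left(3 + 50\right) + 300 = 53 + 300 = 353$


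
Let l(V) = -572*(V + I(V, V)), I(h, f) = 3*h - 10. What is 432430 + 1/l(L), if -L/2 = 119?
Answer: 237950661521/550264 ≈ 4.3243e+5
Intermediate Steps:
L = -238 (L = -2*119 = -238)
I(h, f) = -10 + 3*h
l(V) = 5720 - 2288*V (l(V) = -572*(V + (-10 + 3*V)) = -572*(-10 + 4*V) = 5720 - 2288*V)
432430 + 1/l(L) = 432430 + 1/(5720 - 2288*(-238)) = 432430 + 1/(5720 + 544544) = 432430 + 1/550264 = 237950661521/550264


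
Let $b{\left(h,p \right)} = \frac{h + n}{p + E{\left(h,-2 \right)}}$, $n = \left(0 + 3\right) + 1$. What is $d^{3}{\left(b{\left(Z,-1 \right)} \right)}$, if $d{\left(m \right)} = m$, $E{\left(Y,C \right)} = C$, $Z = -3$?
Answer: $- \frac{1}{27} \approx -0.037037$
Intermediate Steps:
$n = 4$ ($n = 3 + 1 = 4$)
$b{\left(h,p \right)} = \frac{4 + h}{-2 + p}$ ($b{\left(h,p \right)} = \frac{h + 4}{p - 2} = \frac{4 + h}{-2 + p}$)
$d^{3}{\left(b{\left(Z,-1 \right)} \right)} = \left(\frac{4 - 3}{-2 - 1}\right)^{3} = \left(\frac{1}{-3} \cdot 1\right)^{3} = \left(\left(- \frac{1}{3}\right) 1\right)^{3} = \left(- \frac{1}{3}\right)^{3} = - \frac{1}{27}$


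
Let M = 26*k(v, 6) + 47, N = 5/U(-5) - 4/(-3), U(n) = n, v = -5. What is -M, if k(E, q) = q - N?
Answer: -583/3 ≈ -194.33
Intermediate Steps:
N = ⅓ (N = 5/(-5) - 4/(-3) = 5*(-⅕) - 4*(-⅓) = -1 + 4/3 = ⅓ ≈ 0.33333)
k(E, q) = -⅓ + q (k(E, q) = q - 1*⅓ = q - ⅓ = -⅓ + q)
M = 583/3 (M = 26*(-⅓ + 6) + 47 = 26*(17/3) + 47 = 442/3 + 47 = 583/3 ≈ 194.33)
-M = -1*583/3 = -583/3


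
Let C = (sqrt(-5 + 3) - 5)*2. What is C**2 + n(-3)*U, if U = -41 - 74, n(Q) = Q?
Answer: 437 - 40*I*sqrt(2) ≈ 437.0 - 56.569*I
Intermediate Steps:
U = -115
C = -10 + 2*I*sqrt(2) (C = (sqrt(-2) - 5)*2 = (I*sqrt(2) - 5)*2 = (-5 + I*sqrt(2))*2 = -10 + 2*I*sqrt(2) ≈ -10.0 + 2.8284*I)
C**2 + n(-3)*U = (-10 + 2*I*sqrt(2))**2 - 3*(-115) = (-10 + 2*I*sqrt(2))**2 + 345 = 345 + (-10 + 2*I*sqrt(2))**2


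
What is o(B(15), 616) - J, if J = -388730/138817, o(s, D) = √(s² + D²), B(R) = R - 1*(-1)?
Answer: 388730/138817 + 8*√5933 ≈ 619.01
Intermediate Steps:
B(R) = 1 + R (B(R) = R + 1 = 1 + R)
o(s, D) = √(D² + s²)
J = -388730/138817 (J = -388730*1/138817 = -388730/138817 ≈ -2.8003)
o(B(15), 616) - J = √(616² + (1 + 15)²) - 1*(-388730/138817) = √(379456 + 16²) + 388730/138817 = √(379456 + 256) + 388730/138817 = √379712 + 388730/138817 = 8*√5933 + 388730/138817 = 388730/138817 + 8*√5933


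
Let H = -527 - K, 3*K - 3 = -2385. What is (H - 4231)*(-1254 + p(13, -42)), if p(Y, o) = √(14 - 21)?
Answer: 4970856 - 3964*I*√7 ≈ 4.9709e+6 - 10488.0*I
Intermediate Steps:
K = -794 (K = 1 + (⅓)*(-2385) = 1 - 795 = -794)
p(Y, o) = I*√7 (p(Y, o) = √(-7) = I*√7)
H = 267 (H = -527 - 1*(-794) = -527 + 794 = 267)
(H - 4231)*(-1254 + p(13, -42)) = (267 - 4231)*(-1254 + I*√7) = -3964*(-1254 + I*√7) = 4970856 - 3964*I*√7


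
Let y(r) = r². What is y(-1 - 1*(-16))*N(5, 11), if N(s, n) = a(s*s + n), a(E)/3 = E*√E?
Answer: 145800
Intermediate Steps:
a(E) = 3*E^(3/2) (a(E) = 3*(E*√E) = 3*E^(3/2))
N(s, n) = 3*(n + s²)^(3/2) (N(s, n) = 3*(s*s + n)^(3/2) = 3*(s² + n)^(3/2) = 3*(n + s²)^(3/2))
y(-1 - 1*(-16))*N(5, 11) = (-1 - 1*(-16))²*(3*(11 + 5²)^(3/2)) = (-1 + 16)²*(3*(11 + 25)^(3/2)) = 15²*(3*36^(3/2)) = 225*(3*216) = 225*648 = 145800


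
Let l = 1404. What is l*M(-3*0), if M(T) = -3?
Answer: -4212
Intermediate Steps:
l*M(-3*0) = 1404*(-3) = -4212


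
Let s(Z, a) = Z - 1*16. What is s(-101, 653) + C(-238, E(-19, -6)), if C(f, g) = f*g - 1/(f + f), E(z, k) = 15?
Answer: -1755011/476 ≈ -3687.0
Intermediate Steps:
s(Z, a) = -16 + Z (s(Z, a) = Z - 16 = -16 + Z)
C(f, g) = -1/(2*f) + f*g (C(f, g) = f*g - 1/(2*f) = -1/(2*f) + f*g)
s(-101, 653) + C(-238, E(-19, -6)) = (-16 - 101) + (-½/(-238) - 238*15) = -117 + (-½*(-1/238) - 3570) = -117 + (1/476 - 3570) = -117 - 1699319/476 = -1755011/476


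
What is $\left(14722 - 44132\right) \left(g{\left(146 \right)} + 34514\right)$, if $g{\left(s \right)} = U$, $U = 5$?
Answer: $-1015203790$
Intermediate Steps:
$g{\left(s \right)} = 5$
$\left(14722 - 44132\right) \left(g{\left(146 \right)} + 34514\right) = \left(14722 - 44132\right) \left(5 + 34514\right) = \left(-29410\right) 34519 = -1015203790$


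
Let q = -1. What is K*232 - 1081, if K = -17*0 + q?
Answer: -1313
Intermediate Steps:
K = -1 (K = -17*0 - 1 = 0 - 1 = -1)
K*232 - 1081 = -1*232 - 1081 = -232 - 1081 = -1313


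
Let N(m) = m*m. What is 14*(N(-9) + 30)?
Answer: 1554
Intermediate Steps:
N(m) = m²
14*(N(-9) + 30) = 14*((-9)² + 30) = 14*(81 + 30) = 14*111 = 1554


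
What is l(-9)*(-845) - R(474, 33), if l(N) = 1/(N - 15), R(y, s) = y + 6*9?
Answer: -11827/24 ≈ -492.79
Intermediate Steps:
R(y, s) = 54 + y (R(y, s) = y + 54 = 54 + y)
l(N) = 1/(-15 + N)
l(-9)*(-845) - R(474, 33) = -845/(-15 - 9) - (54 + 474) = -845/(-24) - 1*528 = -1/24*(-845) - 528 = 845/24 - 528 = -11827/24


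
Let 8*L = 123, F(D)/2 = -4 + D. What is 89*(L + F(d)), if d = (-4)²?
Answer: 28035/8 ≈ 3504.4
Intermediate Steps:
d = 16
F(D) = -8 + 2*D (F(D) = 2*(-4 + D) = -8 + 2*D)
L = 123/8 (L = (⅛)*123 = 123/8 ≈ 15.375)
89*(L + F(d)) = 89*(123/8 + (-8 + 2*16)) = 89*(123/8 + (-8 + 32)) = 89*(123/8 + 24) = 89*(315/8) = 28035/8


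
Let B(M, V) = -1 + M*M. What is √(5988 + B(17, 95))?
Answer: 2*√1569 ≈ 79.221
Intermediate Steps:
B(M, V) = -1 + M²
√(5988 + B(17, 95)) = √(5988 + (-1 + 17²)) = √(5988 + (-1 + 289)) = √(5988 + 288) = √6276 = 2*√1569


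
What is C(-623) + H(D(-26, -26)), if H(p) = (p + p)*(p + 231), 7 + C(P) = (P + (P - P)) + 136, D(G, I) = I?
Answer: -11154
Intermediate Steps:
C(P) = 129 + P (C(P) = -7 + ((P + (P - P)) + 136) = -7 + ((P + 0) + 136) = -7 + (P + 136) = -7 + (136 + P) = 129 + P)
H(p) = 2*p*(231 + p) (H(p) = (2*p)*(231 + p) = 2*p*(231 + p))
C(-623) + H(D(-26, -26)) = (129 - 623) + 2*(-26)*(231 - 26) = -494 + 2*(-26)*205 = -494 - 10660 = -11154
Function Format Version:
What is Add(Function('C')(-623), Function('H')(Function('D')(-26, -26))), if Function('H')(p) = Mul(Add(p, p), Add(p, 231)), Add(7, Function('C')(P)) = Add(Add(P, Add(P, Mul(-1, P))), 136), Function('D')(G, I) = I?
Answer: -11154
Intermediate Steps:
Function('C')(P) = Add(129, P) (Function('C')(P) = Add(-7, Add(Add(P, Add(P, Mul(-1, P))), 136)) = Add(-7, Add(Add(P, 0), 136)) = Add(-7, Add(P, 136)) = Add(-7, Add(136, P)) = Add(129, P))
Function('H')(p) = Mul(2, p, Add(231, p)) (Function('H')(p) = Mul(Mul(2, p), Add(231, p)) = Mul(2, p, Add(231, p)))
Add(Function('C')(-623), Function('H')(Function('D')(-26, -26))) = Add(Add(129, -623), Mul(2, -26, Add(231, -26))) = Add(-494, Mul(2, -26, 205)) = Add(-494, -10660) = -11154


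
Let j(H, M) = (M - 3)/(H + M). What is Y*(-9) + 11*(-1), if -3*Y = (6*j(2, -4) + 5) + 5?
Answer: 82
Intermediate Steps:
j(H, M) = (-3 + M)/(H + M)
Y = -31/3 (Y = -((6*((-3 - 4)/(2 - 4)) + 5) + 5)/3 = -((6*(-7/(-2)) + 5) + 5)/3 = -((6*(-½*(-7)) + 5) + 5)/3 = -((6*(7/2) + 5) + 5)/3 = -((21 + 5) + 5)/3 = -(26 + 5)/3 = -⅓*31 = -31/3 ≈ -10.333)
Y*(-9) + 11*(-1) = -31/3*(-9) + 11*(-1) = 93 - 11 = 82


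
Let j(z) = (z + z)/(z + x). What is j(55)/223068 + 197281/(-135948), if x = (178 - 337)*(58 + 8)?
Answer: -3480226540331/2398253366028 ≈ -1.4512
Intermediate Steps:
x = -10494 (x = -159*66 = -10494)
j(z) = 2*z/(-10494 + z) (j(z) = (z + z)/(z - 10494) = (2*z)/(-10494 + z) = 2*z/(-10494 + z))
j(55)/223068 + 197281/(-135948) = (2*55/(-10494 + 55))/223068 + 197281/(-135948) = (2*55/(-10439))*(1/223068) + 197281*(-1/135948) = (2*55*(-1/10439))*(1/223068) - 197281/135948 = -10/949*1/223068 - 197281/135948 = -5/105845766 - 197281/135948 = -3480226540331/2398253366028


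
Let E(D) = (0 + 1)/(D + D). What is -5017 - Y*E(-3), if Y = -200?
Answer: -15151/3 ≈ -5050.3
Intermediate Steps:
E(D) = 1/(2*D)
-5017 - Y*E(-3) = -5017 - (-200)*(½)/(-3) = -5017 - (-200)*(½)*(-⅓) = -5017 - (-200)*(-1)/6 = -5017 - 1*100/3 = -5017 - 100/3 = -15151/3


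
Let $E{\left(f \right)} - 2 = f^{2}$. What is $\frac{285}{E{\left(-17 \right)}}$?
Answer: $\frac{95}{97} \approx 0.97938$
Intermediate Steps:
$E{\left(f \right)} = 2 + f^{2}$
$\frac{285}{E{\left(-17 \right)}} = \frac{285}{2 + \left(-17\right)^{2}} = \frac{285}{2 + 289} = \frac{285}{291} = 285 \cdot \frac{1}{291} = \frac{95}{97}$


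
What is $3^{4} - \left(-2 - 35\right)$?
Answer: $118$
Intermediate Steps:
$3^{4} - \left(-2 - 35\right) = 81 - \left(-2 - 35\right) = 81 - -37 = 81 + 37 = 118$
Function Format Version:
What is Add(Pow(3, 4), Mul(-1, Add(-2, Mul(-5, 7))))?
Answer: 118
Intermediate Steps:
Add(Pow(3, 4), Mul(-1, Add(-2, Mul(-5, 7)))) = Add(81, Mul(-1, Add(-2, -35))) = Add(81, Mul(-1, -37)) = Add(81, 37) = 118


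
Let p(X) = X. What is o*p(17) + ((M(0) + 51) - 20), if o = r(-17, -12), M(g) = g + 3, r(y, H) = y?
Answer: -255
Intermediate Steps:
M(g) = 3 + g
o = -17
o*p(17) + ((M(0) + 51) - 20) = -17*17 + (((3 + 0) + 51) - 20) = -289 + ((3 + 51) - 20) = -289 + (54 - 20) = -289 + 34 = -255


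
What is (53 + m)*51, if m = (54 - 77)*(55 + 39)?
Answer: -107559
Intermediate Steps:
m = -2162 (m = -23*94 = -2162)
(53 + m)*51 = (53 - 2162)*51 = -2109*51 = -107559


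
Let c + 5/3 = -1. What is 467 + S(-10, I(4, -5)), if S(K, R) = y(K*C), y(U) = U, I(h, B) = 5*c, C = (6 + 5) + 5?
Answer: 307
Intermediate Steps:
c = -8/3 (c = -5/3 - 1 = -8/3 ≈ -2.6667)
C = 16 (C = 11 + 5 = 16)
I(h, B) = -40/3 (I(h, B) = 5*(-8/3) = -40/3)
S(K, R) = 16*K (S(K, R) = K*16 = 16*K)
467 + S(-10, I(4, -5)) = 467 + 16*(-10) = 467 - 160 = 307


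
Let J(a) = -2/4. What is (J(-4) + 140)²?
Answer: 77841/4 ≈ 19460.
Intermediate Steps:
J(a) = -½ (J(a) = -2*¼ = -½)
(J(-4) + 140)² = (-½ + 140)² = (279/2)² = 77841/4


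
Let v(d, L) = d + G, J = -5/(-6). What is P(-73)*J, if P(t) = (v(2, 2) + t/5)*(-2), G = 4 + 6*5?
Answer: -107/3 ≈ -35.667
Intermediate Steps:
G = 34 (G = 4 + 30 = 34)
J = ⅚ (J = -5*(-⅙) = ⅚ ≈ 0.83333)
v(d, L) = 34 + d (v(d, L) = d + 34 = 34 + d)
P(t) = -72 - 2*t/5 (P(t) = ((34 + 2) + t/5)*(-2) = (36 + t*(⅕))*(-2) = (36 + t/5)*(-2) = -72 - 2*t/5)
P(-73)*J = (-72 - ⅖*(-73))*(⅚) = (-72 + 146/5)*(⅚) = -214/5*⅚ = -107/3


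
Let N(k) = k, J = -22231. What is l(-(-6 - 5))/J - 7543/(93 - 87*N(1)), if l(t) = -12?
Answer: -167688361/133386 ≈ -1257.2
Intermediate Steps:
l(-(-6 - 5))/J - 7543/(93 - 87*N(1)) = -12/(-22231) - 7543/(93 - 87*1) = -12*(-1/22231) - 7543/(93 - 87) = 12/22231 - 7543/6 = -167688361/133386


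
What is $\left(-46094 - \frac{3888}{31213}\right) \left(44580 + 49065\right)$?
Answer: $- \frac{134730424291950}{31213} \approx -4.3165 \cdot 10^{9}$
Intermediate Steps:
$\left(-46094 - \frac{3888}{31213}\right) \left(44580 + 49065\right) = \left(-46094 - \frac{3888}{31213}\right) 93645 = \left(- \frac{1438735910}{31213}\right) 93645 = - \frac{134730424291950}{31213}$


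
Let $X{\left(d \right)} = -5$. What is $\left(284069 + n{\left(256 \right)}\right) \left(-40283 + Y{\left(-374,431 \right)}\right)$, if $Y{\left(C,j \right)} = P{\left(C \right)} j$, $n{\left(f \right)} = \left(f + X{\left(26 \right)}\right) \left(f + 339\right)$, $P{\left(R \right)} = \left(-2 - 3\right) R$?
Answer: $331859465418$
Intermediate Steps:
$P{\left(R \right)} = - 5 R$
$n{\left(f \right)} = \left(-5 + f\right) \left(339 + f\right)$ ($n{\left(f \right)} = \left(f - 5\right) \left(f + 339\right) = \left(-5 + f\right) \left(339 + f\right)$)
$Y{\left(C,j \right)} = - 5 C j$
$\left(284069 + n{\left(256 \right)}\right) \left(-40283 + Y{\left(-374,431 \right)}\right) = \left(284069 + \left(-1695 + 256^{2} + 334 \cdot 256\right)\right) \left(-40283 - \left(-1870\right) 431\right) = \left(284069 + \left(-1695 + 65536 + 85504\right)\right) \left(-40283 + 805970\right) = \left(284069 + 149345\right) 765687 = 433414 \cdot 765687 = 331859465418$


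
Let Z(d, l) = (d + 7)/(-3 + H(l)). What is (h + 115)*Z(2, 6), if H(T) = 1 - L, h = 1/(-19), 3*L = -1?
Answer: -58968/95 ≈ -620.72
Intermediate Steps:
L = -⅓ (L = (⅓)*(-1) = -⅓ ≈ -0.33333)
h = -1/19 ≈ -0.052632
H(T) = 4/3 (H(T) = 1 - 1*(-⅓) = 1 + ⅓ = 4/3)
Z(d, l) = -21/5 - 3*d/5 (Z(d, l) = (d + 7)/(-3 + 4/3) = (7 + d)/(-5/3) = (7 + d)*(-⅗) = -21/5 - 3*d/5)
(h + 115)*Z(2, 6) = (-1/19 + 115)*(-21/5 - ⅗*2) = 2184*(-21/5 - 6/5)/19 = (2184/19)*(-27/5) = -58968/95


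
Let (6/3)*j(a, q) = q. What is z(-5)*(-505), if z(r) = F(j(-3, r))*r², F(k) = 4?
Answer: -50500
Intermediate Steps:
j(a, q) = q/2
z(r) = 4*r²
z(-5)*(-505) = (4*(-5)²)*(-505) = (4*25)*(-505) = 100*(-505) = -50500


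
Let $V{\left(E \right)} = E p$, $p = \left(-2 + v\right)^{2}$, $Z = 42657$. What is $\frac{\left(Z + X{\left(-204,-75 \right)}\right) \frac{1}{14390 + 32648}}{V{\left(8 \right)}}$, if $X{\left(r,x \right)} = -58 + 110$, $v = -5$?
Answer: $\frac{42709}{18438896} \approx 0.0023162$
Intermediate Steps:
$p = 49$ ($p = \left(-2 - 5\right)^{2} = \left(-7\right)^{2} = 49$)
$X{\left(r,x \right)} = 52$
$V{\left(E \right)} = 49 E$ ($V{\left(E \right)} = E 49 = 49 E$)
$\frac{\left(Z + X{\left(-204,-75 \right)}\right) \frac{1}{14390 + 32648}}{V{\left(8 \right)}} = \frac{\left(42657 + 52\right) \frac{1}{14390 + 32648}}{49 \cdot 8} = \frac{42709 \cdot \frac{1}{47038}}{392} = 42709 \cdot \frac{1}{47038} \cdot \frac{1}{392} = \frac{42709}{47038} \cdot \frac{1}{392} = \frac{42709}{18438896}$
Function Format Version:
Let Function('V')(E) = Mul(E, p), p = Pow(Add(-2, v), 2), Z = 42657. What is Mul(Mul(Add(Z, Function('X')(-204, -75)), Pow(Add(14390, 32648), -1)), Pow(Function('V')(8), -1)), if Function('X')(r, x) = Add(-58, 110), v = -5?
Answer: Rational(42709, 18438896) ≈ 0.0023162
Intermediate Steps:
p = 49 (p = Pow(Add(-2, -5), 2) = Pow(-7, 2) = 49)
Function('X')(r, x) = 52
Function('V')(E) = Mul(49, E) (Function('V')(E) = Mul(E, 49) = Mul(49, E))
Mul(Mul(Add(Z, Function('X')(-204, -75)), Pow(Add(14390, 32648), -1)), Pow(Function('V')(8), -1)) = Mul(Mul(Add(42657, 52), Pow(Add(14390, 32648), -1)), Pow(Mul(49, 8), -1)) = Mul(Mul(42709, Pow(47038, -1)), Pow(392, -1)) = Mul(Mul(42709, Rational(1, 47038)), Rational(1, 392)) = Mul(Rational(42709, 47038), Rational(1, 392)) = Rational(42709, 18438896)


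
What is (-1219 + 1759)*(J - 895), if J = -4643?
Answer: -2990520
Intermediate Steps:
(-1219 + 1759)*(J - 895) = (-1219 + 1759)*(-4643 - 895) = 540*(-5538) = -2990520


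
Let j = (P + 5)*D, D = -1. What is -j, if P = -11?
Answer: -6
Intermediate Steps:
j = 6 (j = (-11 + 5)*(-1) = -6*(-1) = 6)
-j = -1*6 = -6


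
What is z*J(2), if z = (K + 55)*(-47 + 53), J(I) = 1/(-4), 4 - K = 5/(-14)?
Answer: -2493/28 ≈ -89.036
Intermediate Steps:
K = 61/14 (K = 4 - 5/(-14) = 4 - 5*(-1)/14 = 4 - 1*(-5/14) = 4 + 5/14 = 61/14 ≈ 4.3571)
J(I) = -¼
z = 2493/7 (z = (61/14 + 55)*(-47 + 53) = (831/14)*6 = 2493/7 ≈ 356.14)
z*J(2) = (2493/7)*(-¼) = -2493/28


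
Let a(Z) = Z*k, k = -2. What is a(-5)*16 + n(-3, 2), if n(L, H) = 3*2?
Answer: 166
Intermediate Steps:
a(Z) = -2*Z (a(Z) = Z*(-2) = -2*Z)
n(L, H) = 6
a(-5)*16 + n(-3, 2) = -2*(-5)*16 + 6 = 10*16 + 6 = 160 + 6 = 166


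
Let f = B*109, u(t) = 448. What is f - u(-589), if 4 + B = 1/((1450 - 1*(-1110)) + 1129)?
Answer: -3260967/3689 ≈ -883.97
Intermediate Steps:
B = -14755/3689 (B = -4 + 1/((1450 - 1*(-1110)) + 1129) = -4 + 1/((1450 + 1110) + 1129) = -4 + 1/(2560 + 1129) = -4 + 1/3689 = -14755/3689 ≈ -3.9997)
f = -1608295/3689 (f = -14755/3689*109 = -1608295/3689 ≈ -435.97)
f - u(-589) = -1608295/3689 - 1*448 = -1608295/3689 - 448 = -3260967/3689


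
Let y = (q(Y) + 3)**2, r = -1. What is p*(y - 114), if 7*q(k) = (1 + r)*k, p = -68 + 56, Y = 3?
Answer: 1260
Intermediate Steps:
p = -12
q(k) = 0 (q(k) = ((1 - 1)*k)/7 = (0*k)/7 = (1/7)*0 = 0)
y = 9 (y = (0 + 3)**2 = 3**2 = 9)
p*(y - 114) = -12*(9 - 114) = -12*(-105) = 1260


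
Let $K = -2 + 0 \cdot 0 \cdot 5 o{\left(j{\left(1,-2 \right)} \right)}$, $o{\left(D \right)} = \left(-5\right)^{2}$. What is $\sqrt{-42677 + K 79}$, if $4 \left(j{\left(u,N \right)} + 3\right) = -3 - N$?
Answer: $i \sqrt{42835} \approx 206.97 i$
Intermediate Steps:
$j{\left(u,N \right)} = - \frac{15}{4} - \frac{N}{4}$ ($j{\left(u,N \right)} = -3 + \frac{-3 - N}{4} = -3 - \left(\frac{3}{4} + \frac{N}{4}\right) = - \frac{15}{4} - \frac{N}{4}$)
$o{\left(D \right)} = 25$
$K = -2$ ($K = -2 + 0 \cdot 0 \cdot 5 \cdot 25 = -2 + 0 \cdot 0 \cdot 25 = -2 + 0 \cdot 0 = -2 + 0 = -2$)
$\sqrt{-42677 + K 79} = \sqrt{-42677 - 158} = \sqrt{-42835} = i \sqrt{42835}$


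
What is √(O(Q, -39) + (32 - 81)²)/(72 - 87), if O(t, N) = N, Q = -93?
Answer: -√2362/15 ≈ -3.2400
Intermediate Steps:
√(O(Q, -39) + (32 - 81)²)/(72 - 87) = √(-39 + (32 - 81)²)/(72 - 87) = √(-39 + (-49)²)/(-15) = √(-39 + 2401)*(-1/15) = √2362*(-1/15) = -√2362/15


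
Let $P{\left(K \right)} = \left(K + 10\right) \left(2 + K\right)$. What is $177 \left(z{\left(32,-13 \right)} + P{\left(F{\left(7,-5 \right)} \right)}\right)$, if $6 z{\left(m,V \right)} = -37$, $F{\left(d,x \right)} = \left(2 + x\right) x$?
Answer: $\frac{148267}{2} \approx 74134.0$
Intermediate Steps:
$F{\left(d,x \right)} = x \left(2 + x\right)$
$P{\left(K \right)} = \left(2 + K\right) \left(10 + K\right)$ ($P{\left(K \right)} = \left(10 + K\right) \left(2 + K\right) = \left(2 + K\right) \left(10 + K\right)$)
$z{\left(m,V \right)} = - \frac{37}{6}$ ($z{\left(m,V \right)} = \frac{1}{6} \left(-37\right) = - \frac{37}{6}$)
$177 \left(z{\left(32,-13 \right)} + P{\left(F{\left(7,-5 \right)} \right)}\right) = 177 \left(- \frac{37}{6} + \left(20 + \left(- 5 \left(2 - 5\right)\right)^{2} + 12 \left(- 5 \left(2 - 5\right)\right)\right)\right) = 177 \left(- \frac{37}{6} + \left(20 + \left(\left(-5\right) \left(-3\right)\right)^{2} + 12 \left(\left(-5\right) \left(-3\right)\right)\right)\right) = 177 \left(- \frac{37}{6} + \left(20 + 15^{2} + 12 \cdot 15\right)\right) = 177 \left(- \frac{37}{6} + \left(20 + 225 + 180\right)\right) = 177 \left(- \frac{37}{6} + 425\right) = 177 \cdot \frac{2513}{6} = \frac{148267}{2}$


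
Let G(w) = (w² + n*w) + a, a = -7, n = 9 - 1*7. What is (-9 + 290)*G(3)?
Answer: 2248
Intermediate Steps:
n = 2 (n = 9 - 7 = 2)
G(w) = -7 + w² + 2*w (G(w) = (w² + 2*w) - 7 = -7 + w² + 2*w)
(-9 + 290)*G(3) = (-9 + 290)*(-7 + 3² + 2*3) = 281*(-7 + 9 + 6) = 281*8 = 2248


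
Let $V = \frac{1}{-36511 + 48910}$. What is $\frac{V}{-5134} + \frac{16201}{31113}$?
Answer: $\frac{343766124851}{660181208886} \approx 0.52071$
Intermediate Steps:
$V = \frac{1}{12399} \approx 8.0652 \cdot 10^{-5}$
$\frac{V}{-5134} + \frac{16201}{31113} = \frac{1}{12399 \left(-5134\right)} + \frac{16201}{31113} = \frac{1}{12399} \left(- \frac{1}{5134}\right) + 16201 \cdot \frac{1}{31113} = - \frac{1}{63656466} + \frac{16201}{31113} = \frac{343766124851}{660181208886}$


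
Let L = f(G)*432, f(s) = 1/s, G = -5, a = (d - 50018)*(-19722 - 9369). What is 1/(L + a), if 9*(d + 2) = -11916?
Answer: 5/7468241088 ≈ 6.6950e-10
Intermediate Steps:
d = -1326 (d = -2 + (⅑)*(-11916) = -2 - 1324 = -1326)
a = 1493648304 (a = (-1326 - 50018)*(-19722 - 9369) = -51344*(-29091) = 1493648304)
f(s) = 1/s
L = -432/5 (L = 432/(-5) = -⅕*432 = -432/5 ≈ -86.400)
1/(L + a) = 1/(-432/5 + 1493648304) = 1/(7468241088/5) = 5/7468241088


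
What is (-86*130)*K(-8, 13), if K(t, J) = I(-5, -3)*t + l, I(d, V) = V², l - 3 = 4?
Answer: 726700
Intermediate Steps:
l = 7 (l = 3 + 4 = 7)
K(t, J) = 7 + 9*t (K(t, J) = (-3)²*t + 7 = 9*t + 7 = 7 + 9*t)
(-86*130)*K(-8, 13) = (-86*130)*(7 + 9*(-8)) = -11180*(7 - 72) = -11180*(-65) = 726700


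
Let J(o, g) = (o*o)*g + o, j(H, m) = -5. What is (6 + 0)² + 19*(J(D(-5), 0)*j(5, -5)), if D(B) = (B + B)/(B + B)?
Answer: -59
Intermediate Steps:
D(B) = 1 (D(B) = (2*B)/((2*B)) = (2*B)*(1/(2*B)) = 1)
J(o, g) = o + g*o² (J(o, g) = o²*g + o = g*o² + o = o + g*o²)
(6 + 0)² + 19*(J(D(-5), 0)*j(5, -5)) = (6 + 0)² + 19*((1*(1 + 0*1))*(-5)) = 6² + 19*((1*(1 + 0))*(-5)) = 36 + 19*((1*1)*(-5)) = 36 + 19*(1*(-5)) = 36 + 19*(-5) = 36 - 95 = -59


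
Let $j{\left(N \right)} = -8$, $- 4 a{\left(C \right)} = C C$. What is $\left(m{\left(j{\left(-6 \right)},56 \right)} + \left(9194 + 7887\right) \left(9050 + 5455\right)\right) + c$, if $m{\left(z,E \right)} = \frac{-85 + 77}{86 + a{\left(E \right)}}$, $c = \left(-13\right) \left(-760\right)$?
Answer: $\frac{86471654969}{349} \approx 2.4777 \cdot 10^{8}$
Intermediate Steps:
$a{\left(C \right)} = - \frac{C^{2}}{4}$ ($a{\left(C \right)} = - \frac{C C}{4} = - \frac{C^{2}}{4}$)
$c = 9880$
$m{\left(z,E \right)} = - \frac{8}{86 - \frac{E^{2}}{4}}$ ($m{\left(z,E \right)} = \frac{-85 + 77}{86 - \frac{E^{2}}{4}} = - \frac{8}{86 - \frac{E^{2}}{4}}$)
$\left(m{\left(j{\left(-6 \right)},56 \right)} + \left(9194 + 7887\right) \left(9050 + 5455\right)\right) + c = \left(\frac{32}{-344 + 56^{2}} + \left(9194 + 7887\right) \left(9050 + 5455\right)\right) + 9880 = \left(\frac{32}{-344 + 3136} + 17081 \cdot 14505\right) + 9880 = \left(\frac{32}{2792} + 247759905\right) + 9880 = \left(32 \cdot \frac{1}{2792} + 247759905\right) + 9880 = \left(\frac{4}{349} + 247759905\right) + 9880 = \frac{86468206849}{349} + 9880 = \frac{86471654969}{349}$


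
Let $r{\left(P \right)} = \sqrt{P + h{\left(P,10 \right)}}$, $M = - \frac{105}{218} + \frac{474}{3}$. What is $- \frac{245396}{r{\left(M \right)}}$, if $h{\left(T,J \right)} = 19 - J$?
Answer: $- \frac{7916 \sqrt{7913618}}{1171} \approx -19017.0$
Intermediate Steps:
$M = \frac{34339}{218}$ ($M = \left(-105\right) \frac{1}{218} + 474 \cdot \frac{1}{3} = - \frac{105}{218} + 158 = \frac{34339}{218} \approx 157.52$)
$r{\left(P \right)} = \sqrt{9 + P}$ ($r{\left(P \right)} = \sqrt{P + \left(19 - 10\right)} = \sqrt{P + 9} = \sqrt{9 + P}$)
$- \frac{245396}{r{\left(M \right)}} = - \frac{245396}{\sqrt{9 + \frac{34339}{218}}} = - \frac{245396}{\sqrt{\frac{36301}{218}}} = - \frac{245396}{\frac{1}{218} \sqrt{7913618}} = - 245396 \frac{\sqrt{7913618}}{36301} = - \frac{7916 \sqrt{7913618}}{1171}$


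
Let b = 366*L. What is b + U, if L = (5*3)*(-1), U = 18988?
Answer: 13498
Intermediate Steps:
L = -15 (L = 15*(-1) = -15)
b = -5490 (b = 366*(-15) = -5490)
b + U = -5490 + 18988 = 13498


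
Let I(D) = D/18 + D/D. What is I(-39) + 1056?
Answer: 6329/6 ≈ 1054.8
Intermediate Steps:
I(D) = 1 + D/18 (I(D) = D*(1/18) + 1 = D/18 + 1 = 1 + D/18)
I(-39) + 1056 = (1 + (1/18)*(-39)) + 1056 = (1 - 13/6) + 1056 = -7/6 + 1056 = 6329/6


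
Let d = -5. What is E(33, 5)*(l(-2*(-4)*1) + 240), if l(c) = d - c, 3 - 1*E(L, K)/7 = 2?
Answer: 1589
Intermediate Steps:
E(L, K) = 7 (E(L, K) = 21 - 7*2 = 21 - 14 = 7)
l(c) = -5 - c
E(33, 5)*(l(-2*(-4)*1) + 240) = 7*((-5 - (-2*(-4))) + 240) = 7*((-5 - 8) + 240) = 7*(-13 + 240) = 7*227 = 1589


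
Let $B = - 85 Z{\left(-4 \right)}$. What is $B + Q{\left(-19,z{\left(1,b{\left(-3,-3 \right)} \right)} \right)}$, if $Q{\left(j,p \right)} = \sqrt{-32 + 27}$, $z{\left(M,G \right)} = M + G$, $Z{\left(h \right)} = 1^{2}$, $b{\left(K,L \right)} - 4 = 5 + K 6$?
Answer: $-85 + i \sqrt{5} \approx -85.0 + 2.2361 i$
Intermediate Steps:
$b{\left(K,L \right)} = 9 + 6 K$ ($b{\left(K,L \right)} = 4 + \left(5 + K 6\right) = 4 + \left(5 + 6 K\right) = 9 + 6 K$)
$Z{\left(h \right)} = 1$
$z{\left(M,G \right)} = G + M$
$Q{\left(j,p \right)} = i \sqrt{5}$ ($Q{\left(j,p \right)} = \sqrt{-5} = i \sqrt{5}$)
$B = -85$ ($B = \left(-85\right) 1 = -85$)
$B + Q{\left(-19,z{\left(1,b{\left(-3,-3 \right)} \right)} \right)} = -85 + i \sqrt{5}$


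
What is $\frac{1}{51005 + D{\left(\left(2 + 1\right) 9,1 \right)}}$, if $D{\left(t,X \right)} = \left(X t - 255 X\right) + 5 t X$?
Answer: $\frac{1}{50912} \approx 1.9642 \cdot 10^{-5}$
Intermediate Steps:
$D{\left(t,X \right)} = - 255 X + 6 X t$ ($D{\left(t,X \right)} = \left(- 255 X + X t\right) + 5 X t = - 255 X + 6 X t$)
$\frac{1}{51005 + D{\left(\left(2 + 1\right) 9,1 \right)}} = \frac{1}{51005 + 3 \cdot 1 \left(-85 + 2 \left(2 + 1\right) 9\right)} = \frac{1}{51005 + 3 \cdot 1 \left(-85 + 2 \cdot 3 \cdot 9\right)} = \frac{1}{51005 + 3 \cdot 1 \left(-85 + 2 \cdot 27\right)} = \frac{1}{51005 + 3 \cdot 1 \left(-85 + 54\right)} = \frac{1}{51005 + 3 \cdot 1 \left(-31\right)} = \frac{1}{51005 - 93} = \frac{1}{50912}$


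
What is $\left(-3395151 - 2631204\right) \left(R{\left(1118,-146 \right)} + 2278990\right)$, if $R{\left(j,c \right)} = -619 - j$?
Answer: $-13723535002815$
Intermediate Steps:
$\left(-3395151 - 2631204\right) \left(R{\left(1118,-146 \right)} + 2278990\right) = \left(-3395151 - 2631204\right) \left(\left(-619 - 1118\right) + 2278990\right) = - 6026355 \left(\left(-619 - 1118\right) + 2278990\right) = - 6026355 \left(-1737 + 2278990\right) = \left(-6026355\right) 2277253 = -13723535002815$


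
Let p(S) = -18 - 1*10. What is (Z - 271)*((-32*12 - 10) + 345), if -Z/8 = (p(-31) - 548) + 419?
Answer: -48265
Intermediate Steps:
p(S) = -28 (p(S) = -18 - 10 = -28)
Z = 1256 (Z = -8*((-28 - 548) + 419) = -8*(-576 + 419) = -8*(-157) = 1256)
(Z - 271)*((-32*12 - 10) + 345) = (1256 - 271)*((-32*12 - 10) + 345) = 985*((-384 - 10) + 345) = 985*(-394 + 345) = 985*(-49) = -48265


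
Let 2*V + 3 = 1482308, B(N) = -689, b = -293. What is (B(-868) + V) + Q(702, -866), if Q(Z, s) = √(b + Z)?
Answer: 1480927/2 + √409 ≈ 7.4048e+5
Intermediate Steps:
V = 1482305/2 (V = -3/2 + (½)*1482308 = -3/2 + 741154 = 1482305/2 ≈ 7.4115e+5)
Q(Z, s) = √(-293 + Z)
(B(-868) + V) + Q(702, -866) = (-689 + 1482305/2) + √(-293 + 702) = 1480927/2 + √409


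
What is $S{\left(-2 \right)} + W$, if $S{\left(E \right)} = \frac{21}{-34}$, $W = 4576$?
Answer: $\frac{155563}{34} \approx 4575.4$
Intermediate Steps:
$S{\left(E \right)} = - \frac{21}{34}$ ($S{\left(E \right)} = 21 \left(- \frac{1}{34}\right) = - \frac{21}{34}$)
$S{\left(-2 \right)} + W = - \frac{21}{34} + 4576 = \frac{155563}{34}$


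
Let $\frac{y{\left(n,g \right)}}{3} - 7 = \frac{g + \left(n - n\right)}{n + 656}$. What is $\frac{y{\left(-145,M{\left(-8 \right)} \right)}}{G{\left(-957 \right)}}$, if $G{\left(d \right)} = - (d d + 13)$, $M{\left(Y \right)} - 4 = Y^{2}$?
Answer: $- \frac{10935}{468005482} \approx -2.3365 \cdot 10^{-5}$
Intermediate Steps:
$M{\left(Y \right)} = 4 + Y^{2}$
$y{\left(n,g \right)} = 21 + \frac{3 g}{656 + n}$ ($y{\left(n,g \right)} = 21 + 3 \frac{g + \left(n - n\right)}{n + 656} = 21 + 3 \frac{g + 0}{656 + n} = 21 + 3 \frac{g}{656 + n} = 21 + \frac{3 g}{656 + n}$)
$G{\left(d \right)} = -13 - d^{2}$ ($G{\left(d \right)} = - (d^{2} + 13) = - (13 + d^{2}) = -13 - d^{2}$)
$\frac{y{\left(-145,M{\left(-8 \right)} \right)}}{G{\left(-957 \right)}} = \frac{3 \frac{1}{656 - 145} \left(4592 + \left(4 + \left(-8\right)^{2}\right) + 7 \left(-145\right)\right)}{-13 - \left(-957\right)^{2}} = \frac{3 \cdot \frac{1}{511} \left(4592 + \left(4 + 64\right) - 1015\right)}{-13 - 915849} = \frac{3 \cdot \frac{1}{511} \left(4592 + 68 - 1015\right)}{-13 - 915849} = \frac{3 \cdot \frac{1}{511} \cdot 3645}{-915862} = \frac{10935}{511} \left(- \frac{1}{915862}\right) = - \frac{10935}{468005482}$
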